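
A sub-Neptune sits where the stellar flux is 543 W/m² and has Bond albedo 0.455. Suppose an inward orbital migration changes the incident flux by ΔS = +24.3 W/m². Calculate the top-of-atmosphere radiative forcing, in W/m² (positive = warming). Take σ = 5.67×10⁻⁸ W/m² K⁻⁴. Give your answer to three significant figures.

3.31 W/m²

TOA radiative forcing: ΔF = (1−α)ΔS/4 = 0.545·(+24.3)/4 = 3.311 W/m².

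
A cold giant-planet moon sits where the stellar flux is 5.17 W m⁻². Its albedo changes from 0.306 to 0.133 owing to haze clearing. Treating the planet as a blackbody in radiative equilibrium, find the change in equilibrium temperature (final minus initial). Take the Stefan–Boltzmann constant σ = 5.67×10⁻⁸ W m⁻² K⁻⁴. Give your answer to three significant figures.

Before: T₁ = [5.170·0.694/(4σ)]^(1/4) = 63.07 K.
Final:   T₂ = [S(1−0.133)/(4σ)]^(1/4) = 66.68 K.
ΔT = T₂ − T₁ = 3.609 K.

3.61 K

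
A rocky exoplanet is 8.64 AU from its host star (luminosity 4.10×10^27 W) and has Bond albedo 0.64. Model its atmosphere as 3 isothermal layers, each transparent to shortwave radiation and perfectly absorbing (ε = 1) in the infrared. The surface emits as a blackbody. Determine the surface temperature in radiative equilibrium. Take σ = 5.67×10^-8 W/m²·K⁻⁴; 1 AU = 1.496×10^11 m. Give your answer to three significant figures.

188 K

Orbital distance: d = 8.64 AU = 1.293×10^12 m.
Spreading L over a sphere of radius d: S = 4.10×10^27/(4π·1.29×10^12²) = 195.3 W/m².
Top-of-atmosphere balance: σT_e⁴ = S(1−α)/4 = 17.58 W/m² → T_e = 132.7 K.
Layer-by-layer balance gives σT_s⁴ = (N+1)σT_e⁴, so T_s = 4^¼·132.7 = 187.7 K.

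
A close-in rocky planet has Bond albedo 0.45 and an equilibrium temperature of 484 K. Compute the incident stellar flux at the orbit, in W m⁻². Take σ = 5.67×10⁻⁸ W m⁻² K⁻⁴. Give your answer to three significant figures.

From S(1−α)/4 = σT⁴: S = 4σT⁴/(1−α).
σT⁴ = 5.67×10⁻⁸·(484)⁴ = 3111 W m⁻².
S = 4·3111/0.55 = 22630 W m⁻².

22600 W m⁻²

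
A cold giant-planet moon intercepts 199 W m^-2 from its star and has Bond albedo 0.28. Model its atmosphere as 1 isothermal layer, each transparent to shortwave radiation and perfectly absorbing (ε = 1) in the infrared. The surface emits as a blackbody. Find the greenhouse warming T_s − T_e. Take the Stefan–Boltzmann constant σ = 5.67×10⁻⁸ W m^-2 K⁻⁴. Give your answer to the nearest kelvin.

Top-of-atmosphere balance: σT_e⁴ = S(1−α)/4 = 35.82 W m^-2 → T_e = 158.5 K.
Surface: T_s = (2)^¼·T_e = 188.5 K.
So the greenhouse effect raises the surface by 188.5 − 158.5 = 30.00 K.

30 kelvin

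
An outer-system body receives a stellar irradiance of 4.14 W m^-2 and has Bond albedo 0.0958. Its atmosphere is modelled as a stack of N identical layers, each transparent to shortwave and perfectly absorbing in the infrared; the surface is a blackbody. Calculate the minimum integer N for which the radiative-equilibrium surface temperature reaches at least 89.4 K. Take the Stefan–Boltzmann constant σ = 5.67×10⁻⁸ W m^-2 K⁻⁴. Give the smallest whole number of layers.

3

The effective emission temperature is T_e = [S(1−α)/(4σ)]^¼ = 63.74 K.
Since T_s⁴ = (N+1)T_e⁴, we need N ≥ (T_s/T_e)⁴ − 1 = 2.870.
The minimum whole number is N = 3.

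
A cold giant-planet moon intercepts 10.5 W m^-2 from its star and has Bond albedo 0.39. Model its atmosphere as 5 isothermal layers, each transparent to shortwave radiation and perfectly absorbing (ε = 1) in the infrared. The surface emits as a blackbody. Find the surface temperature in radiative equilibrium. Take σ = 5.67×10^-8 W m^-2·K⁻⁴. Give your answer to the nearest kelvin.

Top-of-atmosphere balance: σT_e⁴ = S(1−α)/4 = 1.601 W m^-2 → T_e = 72.90 K.
For an N-layer opaque stack, T_s⁴ = (N+1)T_e⁴, hence T_s = (6)^(1/4)×72.90 K = 114.1 K.

114 K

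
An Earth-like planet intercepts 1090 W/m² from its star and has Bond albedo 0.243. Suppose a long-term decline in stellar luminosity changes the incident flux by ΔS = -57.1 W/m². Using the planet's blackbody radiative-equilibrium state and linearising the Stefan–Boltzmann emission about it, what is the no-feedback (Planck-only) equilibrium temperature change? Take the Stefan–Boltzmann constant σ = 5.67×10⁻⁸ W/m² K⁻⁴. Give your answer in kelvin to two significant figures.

The baseline emission temperature is T_e = 245.6 K.
ΔF = Δ[S(1−α)]/4 = (1−0.243)·-57.1/4 = -10.81 W/m².
Planck response: λ_P = 4σT_e³ = 4·5.67×10⁻⁸·(245.6)³ = 3.360 W/m²/K.
So ΔT₀ = -10.81/3.360 = -3.22 K.

-3.2 K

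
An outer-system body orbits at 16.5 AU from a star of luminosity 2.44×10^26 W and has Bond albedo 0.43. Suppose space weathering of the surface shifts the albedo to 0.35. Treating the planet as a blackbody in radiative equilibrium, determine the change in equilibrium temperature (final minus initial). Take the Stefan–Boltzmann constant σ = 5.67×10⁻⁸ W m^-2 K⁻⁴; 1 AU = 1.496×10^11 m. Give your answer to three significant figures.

Orbital distance: d = 16.5 AU = 2.468×10^12 m.
S = L/(4πd²) = 3.187 W m^-2.
Before: T₁ = [3.187·0.57/(4σ)]^(1/4) = 53.20 K.
Final:   T₂ = [S(1−0.35)/(4σ)]^(1/4) = 54.97 K.
ΔT = T₂ − T₁ = 1.776 K.

1.78 kelvin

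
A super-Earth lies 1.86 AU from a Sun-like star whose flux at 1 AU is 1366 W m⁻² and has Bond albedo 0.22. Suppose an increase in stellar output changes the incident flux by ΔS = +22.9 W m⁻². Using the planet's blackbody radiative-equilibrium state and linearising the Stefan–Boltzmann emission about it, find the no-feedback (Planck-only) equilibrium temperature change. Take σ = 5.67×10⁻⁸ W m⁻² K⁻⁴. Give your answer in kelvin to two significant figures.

By the inverse-square law, S = 1366/1.86² = 394.8 W m⁻².
Unperturbed T_e = [394.8·(1−0.22)/(4σ)]^¼ = 192.0 K.
TOA radiative forcing: ΔF = (1−α)ΔS/4 = 0.78·(+22.9)/4 = 4.465 W m⁻².
Linearising σT⁴ gives d(σT⁴)/dT = 4σT_e³ = 1.604 W m⁻² per K.
Hence the no-feedback warming is ΔF/(4σT_e³) = 2.78 K.

2.8 kelvin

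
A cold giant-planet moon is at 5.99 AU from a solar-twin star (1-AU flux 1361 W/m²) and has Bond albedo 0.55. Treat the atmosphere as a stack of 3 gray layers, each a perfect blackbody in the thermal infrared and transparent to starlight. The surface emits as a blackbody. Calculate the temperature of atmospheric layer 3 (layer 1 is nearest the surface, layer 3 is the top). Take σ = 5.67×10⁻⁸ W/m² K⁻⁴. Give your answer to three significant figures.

93.1 kelvin

By the inverse-square law, S = 1361/5.99² = 37.93 W/m².
OLR = S(1−α)/4 = 4.267 W/m²; the top layer radiates at T_e = 93.14 K.
In the N-layer model, layer k (counted from the surface) has T_k = (N+1−k)^(1/4)·T_e.
With k = 3: T_3 = (3+1−3)^¼·93.14 K = 93.14 K.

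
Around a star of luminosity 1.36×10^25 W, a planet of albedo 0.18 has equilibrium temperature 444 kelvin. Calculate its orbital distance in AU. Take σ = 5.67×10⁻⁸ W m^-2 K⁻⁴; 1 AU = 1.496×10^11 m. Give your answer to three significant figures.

The flux needed for this T is 4σT⁴/(1−0.18) = 10750 W m^-2.
From L = 4πd²S, d = √(1.36×10^25/(4π·10750)) = 1.003×10^10 m = 0.06707 AU.

0.0671 AU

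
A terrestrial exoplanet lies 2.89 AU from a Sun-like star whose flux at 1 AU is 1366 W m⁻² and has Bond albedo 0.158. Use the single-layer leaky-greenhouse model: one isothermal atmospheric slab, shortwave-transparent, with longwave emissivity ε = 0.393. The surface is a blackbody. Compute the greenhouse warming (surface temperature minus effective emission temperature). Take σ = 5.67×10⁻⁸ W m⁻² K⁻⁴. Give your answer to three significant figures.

Flux at the orbit: S = 1366/(2.89)² = 163.6 W m⁻².
At the top of the atmosphere, σT_e⁴ = S(1−α)/4 = 34.43 W m⁻², giving T_e = 157.0 K.
Surface balance with a leaky layer gives σT_s⁴ = σT_e⁴·2/(2−ε), so T_s = T_e·[2/(2−0.393)]^(1/4) = 165.8 K.
Greenhouse warming: T_s − T_e = 8.825 K.

8.82 kelvin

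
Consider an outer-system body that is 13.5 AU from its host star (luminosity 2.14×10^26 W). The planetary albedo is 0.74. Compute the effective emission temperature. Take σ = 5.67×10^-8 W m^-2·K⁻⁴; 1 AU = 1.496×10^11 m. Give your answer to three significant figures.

d = 13.5 × 1.496×10^11 m = 2.020×10^12 m.
S = L/(4πd²) = 4.175 W m^-2.
Absorbed flux (global mean): S(1−α)/4 = 4.175·0.26/4 = 0.2714 W m^-2.
Set σT⁴ = 0.2714 → T = (0.2714/σ)^(1/4) = 46.77 K.

46.8 K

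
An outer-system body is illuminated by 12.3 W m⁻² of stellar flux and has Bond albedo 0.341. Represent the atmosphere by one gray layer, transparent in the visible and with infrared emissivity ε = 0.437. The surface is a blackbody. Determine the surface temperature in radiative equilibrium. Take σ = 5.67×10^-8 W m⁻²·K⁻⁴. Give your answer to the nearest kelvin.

82 K

The planet radiates to space at T_e = [S(1−α)/(4σ)]^(1/4) = 77.32 K.
Surface balance with a leaky layer gives σT_s⁴ = σT_e⁴·2/(2−ε), so T_s = T_e·[2/(2−0.437)]^(1/4) = 82.23 K.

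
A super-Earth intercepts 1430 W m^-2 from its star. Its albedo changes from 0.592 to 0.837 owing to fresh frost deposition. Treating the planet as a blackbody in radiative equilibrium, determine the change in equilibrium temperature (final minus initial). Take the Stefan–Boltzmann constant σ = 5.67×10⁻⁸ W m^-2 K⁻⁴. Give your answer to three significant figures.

-46.2 kelvin

With α = 0.592, T₁ = 225.2 K.
Final:   T₂ = [S(1−0.837)/(4σ)]^(1/4) = 179.0 K.
ΔT = T₂ − T₁ = -46.16 K.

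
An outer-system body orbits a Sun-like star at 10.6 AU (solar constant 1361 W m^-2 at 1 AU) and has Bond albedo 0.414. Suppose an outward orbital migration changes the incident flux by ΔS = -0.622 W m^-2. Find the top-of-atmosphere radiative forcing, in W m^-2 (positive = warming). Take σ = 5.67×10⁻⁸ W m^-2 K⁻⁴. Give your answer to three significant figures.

By the inverse-square law, S = 1361/10.6² = 12.11 W m^-2.
TOA radiative forcing: ΔF = (1−α)ΔS/4 = 0.586·(-0.622)/4 = -0.09112 W m^-2.

-0.0911 W m^-2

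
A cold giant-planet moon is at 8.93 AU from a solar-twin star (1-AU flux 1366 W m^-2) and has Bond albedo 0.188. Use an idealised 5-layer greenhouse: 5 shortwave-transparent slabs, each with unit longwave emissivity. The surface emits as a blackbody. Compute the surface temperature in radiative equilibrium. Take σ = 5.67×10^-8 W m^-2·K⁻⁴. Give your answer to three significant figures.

Irradiance scales as 1/d², so S = 1366 W m^-2 × (1/8.93)² = 17.13 W m^-2.
The effective emission temperature is T_e = [S(1−α)/(4σ)]^¼ = 88.49 K.
Layer-by-layer balance gives σT_s⁴ = (N+1)σT_e⁴, so T_s = 6^¼·88.49 = 138.5 K.

139 kelvin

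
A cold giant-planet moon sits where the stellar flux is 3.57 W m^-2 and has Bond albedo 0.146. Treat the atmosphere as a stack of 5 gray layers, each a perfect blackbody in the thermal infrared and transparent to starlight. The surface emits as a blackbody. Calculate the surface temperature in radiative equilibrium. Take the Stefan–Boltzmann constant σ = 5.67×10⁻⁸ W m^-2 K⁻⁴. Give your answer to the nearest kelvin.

OLR = S(1−α)/4 = 0.7622 W m^-2; the top layer radiates at T_e = 60.55 K.
With N = 5 opaque layers, T_s = (N+1)^(1/4)·T_e = 6^(1/4)·60.55 = 94.77 K.

95 K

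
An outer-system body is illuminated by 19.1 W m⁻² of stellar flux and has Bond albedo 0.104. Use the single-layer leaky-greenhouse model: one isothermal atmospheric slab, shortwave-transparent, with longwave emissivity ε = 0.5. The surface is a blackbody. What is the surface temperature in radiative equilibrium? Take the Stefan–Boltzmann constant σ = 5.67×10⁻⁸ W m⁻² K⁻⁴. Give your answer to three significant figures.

The planet radiates to space at T_e = [S(1−α)/(4σ)]^(1/4) = 93.20 K.
The surface balance (absorbed SW + ε·downward IR = σT_s⁴) with T_a⁴ = T_s⁴/2 reduces to T_s = T_e·[2/(2−ε)]^¼ = 100.2 K.

100 kelvin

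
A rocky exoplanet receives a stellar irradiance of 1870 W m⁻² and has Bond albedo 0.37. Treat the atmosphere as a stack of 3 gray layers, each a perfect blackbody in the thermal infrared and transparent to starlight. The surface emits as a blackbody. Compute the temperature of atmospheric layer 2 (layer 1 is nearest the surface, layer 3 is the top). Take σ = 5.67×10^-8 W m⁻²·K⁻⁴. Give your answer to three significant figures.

The effective emission temperature is T_e = [S(1−α)/(4σ)]^¼ = 268.5 K.
In the N-layer model, layer k (counted from the surface) has T_k = (N+1−k)^(1/4)·T_e.
T_2 = (2)^(1/4)·268.5 = 319.3 K.

319 kelvin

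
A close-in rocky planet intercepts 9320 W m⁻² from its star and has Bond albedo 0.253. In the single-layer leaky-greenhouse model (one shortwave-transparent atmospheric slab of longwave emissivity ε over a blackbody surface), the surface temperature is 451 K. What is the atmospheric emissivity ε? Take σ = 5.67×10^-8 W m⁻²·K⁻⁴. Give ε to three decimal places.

0.516

TOA balance gives T_e = 418.6 K.
T_s⁴ = T_e⁴·2/(2−ε) → ε = 2 − 2(T_e/T_s)⁴ = 2 − 2·(418.6/451)⁴ = 0.5161.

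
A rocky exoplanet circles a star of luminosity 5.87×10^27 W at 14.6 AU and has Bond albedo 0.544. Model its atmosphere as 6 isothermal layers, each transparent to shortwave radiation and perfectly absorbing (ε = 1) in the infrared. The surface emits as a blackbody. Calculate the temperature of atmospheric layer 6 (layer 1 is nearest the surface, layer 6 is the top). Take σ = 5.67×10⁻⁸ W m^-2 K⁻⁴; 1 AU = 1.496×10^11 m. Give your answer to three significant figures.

118 K

d = 14.6 × 1.496×10^11 m = 2.184×10^12 m.
S = L/(4πd²) = 97.92 W m^-2.
OLR = S(1−α)/4 = 11.16 W m^-2; the top layer radiates at T_e = 118.5 K.
In the N-layer model, layer k (counted from the surface) has T_k = (N+1−k)^(1/4)·T_e.
T_6 = (1)^(1/4)·118.5 = 118.5 K.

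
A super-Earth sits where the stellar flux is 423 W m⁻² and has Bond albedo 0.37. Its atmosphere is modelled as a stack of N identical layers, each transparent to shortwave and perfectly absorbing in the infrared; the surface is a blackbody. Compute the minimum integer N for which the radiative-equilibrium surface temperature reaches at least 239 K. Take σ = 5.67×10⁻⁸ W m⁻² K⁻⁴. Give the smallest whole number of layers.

2

OLR = S(1−α)/4 = 66.62 W m⁻²; the top layer radiates at T_e = 185.1 K.
T_s = (N+1)^(1/4)·T_e ≥ 239 K requires N+1 ≥ (T_s/T_e)⁴ = (239/185.1)⁴ = 2.777.
So N ≥ 1.777; the smallest integer is N = 2.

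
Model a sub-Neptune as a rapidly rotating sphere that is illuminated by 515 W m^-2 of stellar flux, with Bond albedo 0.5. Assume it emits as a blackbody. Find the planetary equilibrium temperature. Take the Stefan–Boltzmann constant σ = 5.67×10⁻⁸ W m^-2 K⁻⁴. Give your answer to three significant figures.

184 K

The planet absorbs (1−α)S over its disc πR² and re-emits over 4πR², so the mean absorbed flux is (1−0.5)·515.0/4 = 64.38 W m^-2.
Balancing against σT⁴: T = (64.38/5.67×10⁻⁸)^(1/4) = 183.6 K.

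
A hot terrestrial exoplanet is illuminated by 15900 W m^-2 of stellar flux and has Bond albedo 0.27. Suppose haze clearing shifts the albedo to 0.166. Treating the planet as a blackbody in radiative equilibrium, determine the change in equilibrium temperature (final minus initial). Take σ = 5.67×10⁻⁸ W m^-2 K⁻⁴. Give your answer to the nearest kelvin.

16 kelvin

Before: T₁ = [15900·0.73/(4σ)]^(1/4) = 475.6 K.
Final:   T₂ = [S(1−0.166)/(4σ)]^(1/4) = 491.7 K.
Change: 491.7 − 475.6 = 16.10 K.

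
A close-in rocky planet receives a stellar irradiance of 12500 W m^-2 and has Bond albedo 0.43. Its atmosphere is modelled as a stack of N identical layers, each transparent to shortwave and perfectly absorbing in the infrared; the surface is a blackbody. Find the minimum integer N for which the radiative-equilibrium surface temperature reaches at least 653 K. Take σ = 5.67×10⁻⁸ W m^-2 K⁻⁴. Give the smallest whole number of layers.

5

The effective emission temperature is T_e = [S(1−α)/(4σ)]^¼ = 421.0 K.
Need (N+1)T_e⁴ ≥ T_s⁴, i.e. N+1 ≥ (653/421.0)⁴ = 5.788.
Rounding up, N = 5.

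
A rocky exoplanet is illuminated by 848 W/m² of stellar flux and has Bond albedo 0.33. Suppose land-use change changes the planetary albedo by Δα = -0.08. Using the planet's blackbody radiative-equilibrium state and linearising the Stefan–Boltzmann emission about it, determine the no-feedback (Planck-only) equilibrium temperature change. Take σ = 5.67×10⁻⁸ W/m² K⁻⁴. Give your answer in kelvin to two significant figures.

6.7 K

Unperturbed T_e = [848.0·(1−0.33)/(4σ)]^¼ = 223.7 K.
The change in absorbed flux is Δ[S(1−α)/4] = −SΔα/4 = 16.96 W/m².
Linearising σT⁴ gives d(σT⁴)/dT = 4σT_e³ = 2.540 W/m² per K.
ΔT₀ = ΔF/λ_P = 16.96/2.540 = 6.68 K.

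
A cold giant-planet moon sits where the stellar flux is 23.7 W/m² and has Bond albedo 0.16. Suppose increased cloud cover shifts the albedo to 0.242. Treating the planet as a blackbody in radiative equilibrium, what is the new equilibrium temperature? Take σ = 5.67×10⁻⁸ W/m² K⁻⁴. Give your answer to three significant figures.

T₂ = [S(1−α₂)/(4σ)]^(1/4) = [23.70·0.758/(4σ)]^(1/4) = 94.34 K.

94.3 K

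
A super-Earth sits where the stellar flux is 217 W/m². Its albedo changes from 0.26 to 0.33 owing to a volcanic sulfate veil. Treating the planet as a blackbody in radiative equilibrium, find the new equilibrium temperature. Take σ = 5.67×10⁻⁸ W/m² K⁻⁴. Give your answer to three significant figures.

New equilibrium: T₂ = [(1−0.33)·217.0/(4σ)]^(1/4) = 159.1 K.

159 kelvin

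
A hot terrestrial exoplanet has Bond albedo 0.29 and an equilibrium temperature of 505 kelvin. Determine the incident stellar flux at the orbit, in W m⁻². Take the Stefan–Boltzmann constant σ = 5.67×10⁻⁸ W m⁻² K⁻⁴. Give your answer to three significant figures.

20800 W m⁻²

Invert the energy balance for S: S = 4σT⁴/(1−α).
σT⁴ = 5.67×10⁻⁸·(505)⁴ = 3688 W m⁻².
So S = 4×3688/(1−0.29) = 20780 W m⁻².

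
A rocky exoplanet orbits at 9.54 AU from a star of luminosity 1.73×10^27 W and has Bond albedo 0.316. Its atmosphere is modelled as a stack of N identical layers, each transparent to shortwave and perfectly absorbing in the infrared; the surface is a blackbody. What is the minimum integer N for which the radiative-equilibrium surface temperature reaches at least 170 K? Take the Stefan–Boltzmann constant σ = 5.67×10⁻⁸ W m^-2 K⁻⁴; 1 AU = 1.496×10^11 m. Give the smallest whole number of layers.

4

Orbital distance: d = 9.54 AU = 1.427×10^12 m.
Flux at the orbit: S = L/(4πd²) = 1.73×10^27/(4π·(1.43×10^12)²) = 67.59 W m^-2.
Top-of-atmosphere balance: σT_e⁴ = S(1−α)/4 = 11.56 W m^-2 → T_e = 119.5 K.
T_s = (N+1)^(1/4)·T_e ≥ 170 K requires N+1 ≥ (T_s/T_e)⁴ = (170/119.5)⁴ = 4.097.
Rounding up, N = 4.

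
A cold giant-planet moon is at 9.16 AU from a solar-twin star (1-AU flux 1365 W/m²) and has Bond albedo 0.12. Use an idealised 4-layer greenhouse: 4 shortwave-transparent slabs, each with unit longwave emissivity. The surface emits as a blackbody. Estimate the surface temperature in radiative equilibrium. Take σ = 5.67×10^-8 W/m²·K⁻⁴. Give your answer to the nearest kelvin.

By the inverse-square law, S = 1365/9.16² = 16.27 W/m².
The effective emission temperature is T_e = [S(1−α)/(4σ)]^¼ = 89.13 K.
For an N-layer opaque stack, T_s⁴ = (N+1)T_e⁴, hence T_s = (5)^(1/4)×89.13 K = 133.3 K.

133 K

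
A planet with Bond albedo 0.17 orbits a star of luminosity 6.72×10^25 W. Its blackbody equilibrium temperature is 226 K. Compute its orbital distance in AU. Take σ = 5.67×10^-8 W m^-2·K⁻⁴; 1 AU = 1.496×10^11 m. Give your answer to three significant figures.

0.579 AU

The flux needed for this T is 4σT⁴/(1−0.17) = 712.9 W m^-2.
S = L/(4πd²) → d = √(L/4πS) = √(6.72×10^25/(4π·712.9)) = 8.661×10^10 m = 0.5790 AU.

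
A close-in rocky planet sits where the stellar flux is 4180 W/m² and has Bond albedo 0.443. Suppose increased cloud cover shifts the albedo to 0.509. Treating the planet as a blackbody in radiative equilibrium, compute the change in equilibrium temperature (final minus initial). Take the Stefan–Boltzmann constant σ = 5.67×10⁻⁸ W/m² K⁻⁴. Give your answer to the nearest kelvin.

-10 K

Initial: T₁ = [S(1−0.443)/(4σ)]^(1/4) = 318.3 K.
Final:   T₂ = [S(1−0.509)/(4σ)]^(1/4) = 308.4 K.
Change: 308.4 − 318.3 = -9.880 K.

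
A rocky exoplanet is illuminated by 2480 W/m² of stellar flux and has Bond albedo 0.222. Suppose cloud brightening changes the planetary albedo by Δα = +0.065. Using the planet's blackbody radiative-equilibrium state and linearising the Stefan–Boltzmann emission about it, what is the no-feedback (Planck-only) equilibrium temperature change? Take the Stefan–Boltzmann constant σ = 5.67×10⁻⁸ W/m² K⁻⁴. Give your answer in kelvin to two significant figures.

The baseline emission temperature is T_e = 303.7 K.
ΔF = −(S/4)Δα = −(2480/4)×(+0.065) = -40.30 W/m².
The Planck feedback parameter is 4σT_e³ = 6.353 W/m²/K.
Hence the no-feedback warming is ΔF/(4σT_e³) = -6.34 K.

-6.3 K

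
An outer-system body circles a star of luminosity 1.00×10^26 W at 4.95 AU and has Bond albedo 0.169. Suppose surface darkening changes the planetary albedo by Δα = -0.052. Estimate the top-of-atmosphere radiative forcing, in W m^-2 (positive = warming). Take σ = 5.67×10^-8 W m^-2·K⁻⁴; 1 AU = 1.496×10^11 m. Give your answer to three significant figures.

0.189 W m^-2

d = 4.95 × 1.496×10^11 m = 7.405×10^11 m.
S = L/(4πd²) = 14.51 W m^-2.
ΔF = −(S/4)Δα = −(14.51/4)×(-0.052) = 0.1887 W m^-2.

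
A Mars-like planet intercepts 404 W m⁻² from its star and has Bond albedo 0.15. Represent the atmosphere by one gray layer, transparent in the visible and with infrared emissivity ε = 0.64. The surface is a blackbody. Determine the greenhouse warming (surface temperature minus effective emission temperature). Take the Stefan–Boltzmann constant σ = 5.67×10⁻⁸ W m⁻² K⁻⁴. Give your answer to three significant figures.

20.0 K

Effective emission temperature (TOA balance): σT_e⁴ = S(1−α)/4 = 85.85 W m⁻² → T_e = 197.3 K.
The surface balance (absorbed SW + ε·downward IR = σT_s⁴) with T_a⁴ = T_s⁴/2 reduces to T_s = T_e·[2/(2−ε)]^¼ = 217.2 K.
T_s − T_e = 217.2 − 197.3 = 19.97 K.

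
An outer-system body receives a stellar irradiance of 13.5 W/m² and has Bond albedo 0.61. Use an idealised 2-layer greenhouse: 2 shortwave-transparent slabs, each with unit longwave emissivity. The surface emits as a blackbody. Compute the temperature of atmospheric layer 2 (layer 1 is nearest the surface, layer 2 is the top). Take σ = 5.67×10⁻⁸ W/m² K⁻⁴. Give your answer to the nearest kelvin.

69 K

OLR = S(1−α)/4 = 1.316 W/m²; the top layer radiates at T_e = 69.41 K.
Each opaque layer satisfies 2T_j⁴ = T_{j−1}⁴ + T_{j+1}⁴, giving T_k⁴ = (N+1−k)T_e⁴.
T_2 = (1)^(1/4)·69.41 = 69.41 K.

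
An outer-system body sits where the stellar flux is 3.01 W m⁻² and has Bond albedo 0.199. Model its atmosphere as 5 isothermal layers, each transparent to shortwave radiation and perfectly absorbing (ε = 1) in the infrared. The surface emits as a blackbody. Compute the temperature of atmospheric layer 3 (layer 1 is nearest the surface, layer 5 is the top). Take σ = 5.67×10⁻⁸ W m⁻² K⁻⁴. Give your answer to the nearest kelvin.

Top-of-atmosphere balance: σT_e⁴ = S(1−α)/4 = 0.6028 W m⁻² → T_e = 57.10 K.
The net upward flux σT_e⁴ is constant between every pair of levels, so T_k⁴ = (N+1−k)T_e⁴.
T_3 = (3)^(1/4)·57.10 = 75.15 K.

75 K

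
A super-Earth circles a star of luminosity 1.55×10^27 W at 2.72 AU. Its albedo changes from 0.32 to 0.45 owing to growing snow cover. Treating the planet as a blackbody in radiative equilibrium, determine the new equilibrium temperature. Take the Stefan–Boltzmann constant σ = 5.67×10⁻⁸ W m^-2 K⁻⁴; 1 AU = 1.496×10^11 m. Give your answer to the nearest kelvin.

d = 2.72 × 1.496×10^11 m = 4.069×10^11 m.
Flux at the orbit: S = L/(4πd²) = 1.55×10^27/(4π·(4.07×10^11)²) = 744.9 W m^-2.
With the new albedo, S(1−α₂)/4 = 102.4 W m^-2, so T₂ = 206.2 K.

206 kelvin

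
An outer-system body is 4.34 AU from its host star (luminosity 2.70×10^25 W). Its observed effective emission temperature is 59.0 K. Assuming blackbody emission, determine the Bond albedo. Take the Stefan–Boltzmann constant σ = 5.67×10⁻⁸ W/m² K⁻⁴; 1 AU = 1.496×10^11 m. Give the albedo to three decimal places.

0.461

Orbital distance: d = 4.34 AU = 6.493×10^11 m.
Flux at the orbit: S = L/(4πd²) = 2.70×10^25/(4π·(6.49×10^11)²) = 5.097 W/m².
Rearranging the radiative balance, α = 1 − 4σT⁴/S.
σT⁴ = 0.6871 W/m², so 4σT⁴ = 2.748 W/m².
Hence α = 1 − 2.748/5.097 = 0.4608.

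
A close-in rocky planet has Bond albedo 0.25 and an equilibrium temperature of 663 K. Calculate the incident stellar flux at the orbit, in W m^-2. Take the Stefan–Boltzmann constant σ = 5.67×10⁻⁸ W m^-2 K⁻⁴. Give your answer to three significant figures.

58400 W m^-2

From S(1−α)/4 = σT⁴: S = 4σT⁴/(1−α).
The emitted flux is σT⁴ = 10960 W m^-2.
S = 4·10960/0.75 = 58430 W m^-2.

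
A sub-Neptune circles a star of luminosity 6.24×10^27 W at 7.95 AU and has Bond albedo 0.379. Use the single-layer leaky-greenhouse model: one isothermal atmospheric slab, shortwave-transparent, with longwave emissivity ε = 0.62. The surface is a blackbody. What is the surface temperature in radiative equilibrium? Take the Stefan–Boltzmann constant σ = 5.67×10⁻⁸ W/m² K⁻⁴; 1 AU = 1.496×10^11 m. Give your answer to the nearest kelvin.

193 K

d = 7.95 × 1.496×10^11 m = 1.189×10^12 m.
S = L/(4πd²) = 351.1 W/m².
At the top of the atmosphere, σT_e⁴ = S(1−α)/4 = 54.50 W/m², giving T_e = 176.1 K.
For a single slab of emissivity ε, T_s⁴ = 2T_e⁴/(2−ε); thus T_s = 176.1·(1.449)^(1/4) = 193.2 K.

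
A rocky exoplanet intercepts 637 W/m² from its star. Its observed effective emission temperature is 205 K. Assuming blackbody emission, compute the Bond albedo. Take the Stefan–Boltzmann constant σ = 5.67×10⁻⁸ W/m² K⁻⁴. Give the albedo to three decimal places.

0.371

From σT⁴ = S(1−α)/4 we invert for α: 1−α = 4σT⁴/S.
4σT⁴ = 4·5.67×10⁻⁸·(205)⁴ = 400.6 W/m².
Hence α = 1 − 400.6/637.0 = 0.3712.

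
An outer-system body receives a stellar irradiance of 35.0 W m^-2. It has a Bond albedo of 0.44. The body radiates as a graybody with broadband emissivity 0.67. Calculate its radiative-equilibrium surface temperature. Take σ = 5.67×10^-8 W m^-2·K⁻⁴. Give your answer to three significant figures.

Absorbed flux (global mean): S(1−α)/4 = 35.00·0.56/4 = 4.900 W m^-2.
Equating to εσT⁴ with ε = 0.67: T = (4.900/0.67σ)^(1/4) = 106.6 K.

107 kelvin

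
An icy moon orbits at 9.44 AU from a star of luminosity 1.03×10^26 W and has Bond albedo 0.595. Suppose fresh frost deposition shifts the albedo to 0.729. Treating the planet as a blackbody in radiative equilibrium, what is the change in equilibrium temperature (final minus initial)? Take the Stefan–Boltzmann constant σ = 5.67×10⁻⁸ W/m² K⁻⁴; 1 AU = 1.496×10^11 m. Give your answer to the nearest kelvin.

-5 K

d = 9.44 × 1.496×10^11 m = 1.412×10^12 m.
Spreading L over a sphere of radius d: S = 1.03×10^26/(4π·1.41×10^12²) = 4.110 W/m².
With α = 0.595, T₁ = 52.05 K.
Final:   T₂ = [S(1−0.729)/(4σ)]^(1/4) = 47.07 K.
ΔT = T₂ − T₁ = -4.974 K.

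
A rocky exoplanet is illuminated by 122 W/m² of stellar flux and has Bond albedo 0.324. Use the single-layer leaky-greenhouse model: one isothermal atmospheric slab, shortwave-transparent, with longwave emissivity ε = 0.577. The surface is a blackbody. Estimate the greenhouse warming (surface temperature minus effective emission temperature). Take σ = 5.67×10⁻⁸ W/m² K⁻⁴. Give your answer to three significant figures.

12.3 K

The planet radiates to space at T_e = [S(1−α)/(4σ)]^(1/4) = 138.1 K.
For a single slab of emissivity ε, T_s⁴ = 2T_e⁴/(2−ε); thus T_s = 138.1·(1.405)^(1/4) = 150.4 K.
Greenhouse warming: T_s − T_e = 12.27 K.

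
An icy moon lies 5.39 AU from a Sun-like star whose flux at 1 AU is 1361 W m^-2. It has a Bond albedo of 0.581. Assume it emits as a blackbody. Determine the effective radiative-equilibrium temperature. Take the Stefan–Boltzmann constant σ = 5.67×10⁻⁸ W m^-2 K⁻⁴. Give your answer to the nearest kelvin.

By the inverse-square law, S = 1361/5.39² = 46.85 W m^-2.
Averaging over the sphere, the absorbed flux is S(1−α)/4 = 4.907 W m^-2.
Set σT⁴ = 4.907 → T = (4.907/σ)^(1/4) = 96.45 K.

96 K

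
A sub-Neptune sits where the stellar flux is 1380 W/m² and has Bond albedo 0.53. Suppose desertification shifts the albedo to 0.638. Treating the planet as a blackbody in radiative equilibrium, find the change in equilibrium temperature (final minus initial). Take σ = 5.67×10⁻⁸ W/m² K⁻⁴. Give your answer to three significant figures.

Before: T₁ = [1380·0.47/(4σ)]^(1/4) = 231.3 K.
After:  T₂ = [1380·0.362/(4σ)]^(1/4) = 216.6 K.
ΔT = T₂ − T₁ = -14.61 K.

-14.6 K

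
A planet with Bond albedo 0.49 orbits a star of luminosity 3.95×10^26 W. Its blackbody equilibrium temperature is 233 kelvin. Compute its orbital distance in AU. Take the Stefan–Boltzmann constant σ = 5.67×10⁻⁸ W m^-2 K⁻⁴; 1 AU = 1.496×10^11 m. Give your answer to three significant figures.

Energy balance gives S = 4σT⁴/(1−α) = 1311 W m^-2.
From L = 4πd²S, d = √(3.95×10^26/(4π·1311)) = 1.549×10^11 m = 1.035 AU.

1.04 AU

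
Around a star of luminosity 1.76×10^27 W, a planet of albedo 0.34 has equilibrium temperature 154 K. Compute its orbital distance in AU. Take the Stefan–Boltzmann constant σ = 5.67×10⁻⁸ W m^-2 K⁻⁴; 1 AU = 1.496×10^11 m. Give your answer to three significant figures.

5.69 AU

The flux needed for this T is 4σT⁴/(1−0.34) = 193.3 W m^-2.
S = L/(4πd²) → d = √(L/4πS) = √(1.76×10^27/(4π·193.3)) = 8.513×10^11 m = 5.690 AU.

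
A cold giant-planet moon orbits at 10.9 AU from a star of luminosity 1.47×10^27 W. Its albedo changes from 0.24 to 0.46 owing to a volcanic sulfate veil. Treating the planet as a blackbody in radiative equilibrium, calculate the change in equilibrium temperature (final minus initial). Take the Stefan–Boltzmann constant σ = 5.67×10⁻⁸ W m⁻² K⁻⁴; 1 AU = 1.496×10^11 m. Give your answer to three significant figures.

-9.02 K

d = 10.9 × 1.496×10^11 m = 1.631×10^12 m.
S = L/(4πd²) = 43.99 W m⁻².
Before: T₁ = [43.99·0.76/(4σ)]^(1/4) = 110.2 K.
With α = 0.46, T₂ = 101.2 K.
Change: 101.2 − 110.2 = -9.023 K.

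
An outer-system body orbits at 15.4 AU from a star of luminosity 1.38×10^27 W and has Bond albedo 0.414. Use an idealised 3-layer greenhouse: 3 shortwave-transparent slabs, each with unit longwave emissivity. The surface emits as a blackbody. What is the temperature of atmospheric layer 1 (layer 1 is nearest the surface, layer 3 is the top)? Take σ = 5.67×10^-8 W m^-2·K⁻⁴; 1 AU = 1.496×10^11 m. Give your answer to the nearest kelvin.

d = 15.4 × 1.496×10^11 m = 2.304×10^12 m.
S = L/(4πd²) = 20.69 W m^-2.
OLR = S(1−α)/4 = 3.031 W m^-2; the top layer radiates at T_e = 85.51 K.
Each opaque layer satisfies 2T_j⁴ = T_{j−1}⁴ + T_{j+1}⁴, giving T_k⁴ = (N+1−k)T_e⁴.
T_1 = (3)^(1/4)·85.51 = 112.5 K.

113 K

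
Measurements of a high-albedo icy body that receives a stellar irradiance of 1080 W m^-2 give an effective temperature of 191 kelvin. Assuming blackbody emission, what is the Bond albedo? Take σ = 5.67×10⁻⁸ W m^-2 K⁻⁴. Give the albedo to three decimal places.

0.721

Energy balance: S(1−α)/4 = σT⁴, so 1−α = 4σT⁴/S.
4σT⁴ = 4·5.67×10⁻⁸·(191)⁴ = 301.8 W m^-2.
1−α = 301.8/1080 = 0.2795, so α = 0.7205.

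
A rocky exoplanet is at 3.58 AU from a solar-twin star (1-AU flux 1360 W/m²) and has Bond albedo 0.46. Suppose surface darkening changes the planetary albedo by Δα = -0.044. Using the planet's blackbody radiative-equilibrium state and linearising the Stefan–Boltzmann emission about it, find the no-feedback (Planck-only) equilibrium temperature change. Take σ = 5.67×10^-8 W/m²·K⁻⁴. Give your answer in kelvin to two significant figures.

2.6 kelvin

Flux at the orbit: S = 1360/(3.58)² = 106.1 W/m².
The baseline emission temperature is T_e = 126.1 K.
TOA radiative forcing: ΔF = −S·Δα/4 = −106.1·(-0.044)/4 = 1.167 W/m².
Planck response: λ_P = 4σT_e³ = 4·5.67×10⁻⁸·(126.1)³ = 0.4545 W/m²/K.
ΔT₀ = ΔF/λ_P = 1.167/0.4545 = 2.57 K.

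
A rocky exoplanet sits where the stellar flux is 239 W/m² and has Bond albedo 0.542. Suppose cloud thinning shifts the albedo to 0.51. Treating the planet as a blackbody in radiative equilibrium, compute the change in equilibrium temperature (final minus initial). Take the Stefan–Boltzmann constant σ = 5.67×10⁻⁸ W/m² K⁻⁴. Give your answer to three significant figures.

Initial: T₁ = [S(1−0.542)/(4σ)]^(1/4) = 148.2 K.
With α = 0.51, T₂ = 150.7 K.
ΔT = T₂ − T₁ = 2.524 K.

2.52 K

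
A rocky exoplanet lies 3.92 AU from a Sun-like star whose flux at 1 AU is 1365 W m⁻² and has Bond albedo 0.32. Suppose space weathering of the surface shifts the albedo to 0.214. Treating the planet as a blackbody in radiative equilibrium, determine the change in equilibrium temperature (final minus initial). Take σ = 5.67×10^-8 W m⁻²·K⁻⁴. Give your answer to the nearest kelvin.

Irradiance scales as 1/d², so S = 1365 W m⁻² × (1/3.92)² = 88.83 W m⁻².
Before: T₁ = [88.83·0.68/(4σ)]^(1/4) = 127.7 K.
Final:   T₂ = [S(1−0.214)/(4σ)]^(1/4) = 132.5 K.
Change: 132.5 − 127.7 = 4.711 K.

5 kelvin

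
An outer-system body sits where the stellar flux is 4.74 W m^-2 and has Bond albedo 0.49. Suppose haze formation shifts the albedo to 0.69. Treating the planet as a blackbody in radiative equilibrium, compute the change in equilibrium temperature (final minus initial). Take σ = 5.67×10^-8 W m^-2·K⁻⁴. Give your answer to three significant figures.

Before: T₁ = [4.740·0.51/(4σ)]^(1/4) = 57.14 K.
After:  T₂ = [4.740·0.31/(4σ)]^(1/4) = 50.45 K.
Change: 50.45 − 57.14 = -6.687 K.

-6.69 K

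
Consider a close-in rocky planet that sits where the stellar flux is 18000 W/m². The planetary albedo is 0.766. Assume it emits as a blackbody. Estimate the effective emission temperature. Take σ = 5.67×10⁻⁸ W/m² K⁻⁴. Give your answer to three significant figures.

369 K

The planet absorbs (1−α)S over its disc πR² and re-emits over 4πR², so the mean absorbed flux is (1−0.766)·18000/4 = 1053 W/m².
In equilibrium σT⁴ equals this, so T = 369.2 K.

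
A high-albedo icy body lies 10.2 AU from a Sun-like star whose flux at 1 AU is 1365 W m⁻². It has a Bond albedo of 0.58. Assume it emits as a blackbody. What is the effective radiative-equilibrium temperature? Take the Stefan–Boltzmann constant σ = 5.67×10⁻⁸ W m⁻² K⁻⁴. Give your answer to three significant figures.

70.2 K

Irradiance scales as 1/d², so S = 1365 W m⁻² × (1/10.2)² = 13.12 W m⁻².
Averaging over the sphere, the absorbed flux is S(1−α)/4 = 1.378 W m⁻².
In equilibrium σT⁴ equals this, so T = 70.21 K.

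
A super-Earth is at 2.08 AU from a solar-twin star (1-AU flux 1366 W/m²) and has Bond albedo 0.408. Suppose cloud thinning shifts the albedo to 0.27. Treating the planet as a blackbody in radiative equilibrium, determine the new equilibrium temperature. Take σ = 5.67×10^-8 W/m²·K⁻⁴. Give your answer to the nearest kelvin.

Irradiance scales as 1/d², so S = 1366 W/m² × (1/2.08)² = 315.7 W/m².
With the new albedo, S(1−α₂)/4 = 57.62 W/m², so T₂ = 178.5 K.

179 K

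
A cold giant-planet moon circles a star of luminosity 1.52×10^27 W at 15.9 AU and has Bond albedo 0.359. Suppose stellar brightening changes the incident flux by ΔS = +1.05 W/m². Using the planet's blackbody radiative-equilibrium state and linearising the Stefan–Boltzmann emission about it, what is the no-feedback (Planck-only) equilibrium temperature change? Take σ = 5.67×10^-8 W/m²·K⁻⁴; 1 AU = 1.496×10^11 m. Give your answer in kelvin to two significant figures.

1.1 K

Orbital distance: d = 15.9 AU = 2.379×10^12 m.
S = L/(4πd²) = 21.38 W/m².
The baseline emission temperature is T_e = 88.17 K.
TOA radiative forcing: ΔF = (1−α)ΔS/4 = 0.641·(+1.05)/4 = 0.1683 W/m².
The Planck feedback parameter is 4σT_e³ = 0.1554 W/m²/K.
So ΔT₀ = 0.1683/0.1554 = 1.08 K.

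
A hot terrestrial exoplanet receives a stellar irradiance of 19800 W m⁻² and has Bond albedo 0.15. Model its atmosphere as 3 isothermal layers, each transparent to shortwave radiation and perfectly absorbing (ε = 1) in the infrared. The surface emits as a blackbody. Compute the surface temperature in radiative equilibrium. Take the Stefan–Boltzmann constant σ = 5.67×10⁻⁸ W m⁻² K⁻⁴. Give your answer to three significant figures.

738 K

Top-of-atmosphere balance: σT_e⁴ = S(1−α)/4 = 4208 W m⁻² → T_e = 521.9 K.
For an N-layer opaque stack, T_s⁴ = (N+1)T_e⁴, hence T_s = (4)^(1/4)×521.9 K = 738.1 K.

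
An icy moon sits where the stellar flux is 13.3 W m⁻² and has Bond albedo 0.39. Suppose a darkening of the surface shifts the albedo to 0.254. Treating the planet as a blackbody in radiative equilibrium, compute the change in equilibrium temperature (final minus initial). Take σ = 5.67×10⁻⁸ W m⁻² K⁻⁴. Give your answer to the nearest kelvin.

4 kelvin

Initial: T₁ = [S(1−0.39)/(4σ)]^(1/4) = 77.34 K.
With α = 0.254, T₂ = 81.33 K.
ΔT = T₂ − T₁ = 3.991 K.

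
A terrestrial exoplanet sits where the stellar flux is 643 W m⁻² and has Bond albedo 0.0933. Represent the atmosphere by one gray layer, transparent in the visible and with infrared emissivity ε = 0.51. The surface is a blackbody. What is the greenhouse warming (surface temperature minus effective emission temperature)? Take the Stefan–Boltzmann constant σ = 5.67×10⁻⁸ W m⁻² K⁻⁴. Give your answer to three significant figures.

Effective emission temperature (TOA balance): σT_e⁴ = S(1−α)/4 = 145.8 W m⁻² → T_e = 225.2 K.
Surface balance with a leaky layer gives σT_s⁴ = σT_e⁴·2/(2−ε), so T_s = T_e·[2/(2−0.51)]^(1/4) = 242.4 K.
The atmosphere warms the surface by 17.20 K.

17.2 K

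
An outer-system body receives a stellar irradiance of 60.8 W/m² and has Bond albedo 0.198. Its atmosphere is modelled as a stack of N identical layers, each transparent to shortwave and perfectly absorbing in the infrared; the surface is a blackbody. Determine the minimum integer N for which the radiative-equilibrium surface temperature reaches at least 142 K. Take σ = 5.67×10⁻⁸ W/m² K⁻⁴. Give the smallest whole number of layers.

Top-of-atmosphere balance: σT_e⁴ = S(1−α)/4 = 12.19 W/m² → T_e = 121.1 K.
T_s = (N+1)^(1/4)·T_e ≥ 142 K requires N+1 ≥ (T_s/T_e)⁴ = (142/121.1)⁴ = 1.891.
So N ≥ 0.891; the smallest integer is N = 1.

1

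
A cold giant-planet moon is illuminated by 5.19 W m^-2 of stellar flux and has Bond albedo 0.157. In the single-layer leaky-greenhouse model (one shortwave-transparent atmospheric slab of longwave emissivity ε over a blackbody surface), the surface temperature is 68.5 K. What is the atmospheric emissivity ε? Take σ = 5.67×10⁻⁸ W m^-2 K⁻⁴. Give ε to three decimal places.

Effective temperature: T_e = [S(1−α)/(4σ)]^(1/4) = 66.27 K.
Inverting T_s⁴ = 2T_e⁴/(2−ε): (T_e/T_s)⁴ = 0.8762, so ε = 2(1 − 0.8762) = 0.2477.

0.248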